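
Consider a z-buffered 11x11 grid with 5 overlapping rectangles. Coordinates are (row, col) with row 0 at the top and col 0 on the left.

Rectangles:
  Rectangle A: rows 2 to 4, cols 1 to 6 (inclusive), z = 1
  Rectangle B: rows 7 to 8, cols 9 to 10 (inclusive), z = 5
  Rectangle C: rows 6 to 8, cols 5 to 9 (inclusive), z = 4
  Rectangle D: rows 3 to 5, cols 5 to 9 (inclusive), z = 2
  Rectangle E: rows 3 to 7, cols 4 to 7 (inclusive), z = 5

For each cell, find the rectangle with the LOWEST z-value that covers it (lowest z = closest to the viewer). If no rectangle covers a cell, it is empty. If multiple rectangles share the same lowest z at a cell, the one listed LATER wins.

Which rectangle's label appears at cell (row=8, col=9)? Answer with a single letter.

Check cell (8,9):
  A: rows 2-4 cols 1-6 -> outside (row miss)
  B: rows 7-8 cols 9-10 z=5 -> covers; best now B (z=5)
  C: rows 6-8 cols 5-9 z=4 -> covers; best now C (z=4)
  D: rows 3-5 cols 5-9 -> outside (row miss)
  E: rows 3-7 cols 4-7 -> outside (row miss)
Winner: C at z=4

Answer: C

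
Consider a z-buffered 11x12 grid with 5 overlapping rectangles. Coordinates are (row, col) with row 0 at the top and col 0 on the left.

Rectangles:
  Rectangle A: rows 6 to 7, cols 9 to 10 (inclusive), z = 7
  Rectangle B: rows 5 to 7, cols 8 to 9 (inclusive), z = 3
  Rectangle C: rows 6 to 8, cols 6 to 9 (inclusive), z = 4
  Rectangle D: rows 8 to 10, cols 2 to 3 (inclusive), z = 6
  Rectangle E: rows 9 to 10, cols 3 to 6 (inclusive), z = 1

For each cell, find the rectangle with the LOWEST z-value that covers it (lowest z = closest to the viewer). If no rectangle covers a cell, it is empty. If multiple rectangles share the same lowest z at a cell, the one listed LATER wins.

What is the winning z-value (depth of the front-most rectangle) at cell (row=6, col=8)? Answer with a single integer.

Answer: 3

Derivation:
Check cell (6,8):
  A: rows 6-7 cols 9-10 -> outside (col miss)
  B: rows 5-7 cols 8-9 z=3 -> covers; best now B (z=3)
  C: rows 6-8 cols 6-9 z=4 -> covers; best now B (z=3)
  D: rows 8-10 cols 2-3 -> outside (row miss)
  E: rows 9-10 cols 3-6 -> outside (row miss)
Winner: B at z=3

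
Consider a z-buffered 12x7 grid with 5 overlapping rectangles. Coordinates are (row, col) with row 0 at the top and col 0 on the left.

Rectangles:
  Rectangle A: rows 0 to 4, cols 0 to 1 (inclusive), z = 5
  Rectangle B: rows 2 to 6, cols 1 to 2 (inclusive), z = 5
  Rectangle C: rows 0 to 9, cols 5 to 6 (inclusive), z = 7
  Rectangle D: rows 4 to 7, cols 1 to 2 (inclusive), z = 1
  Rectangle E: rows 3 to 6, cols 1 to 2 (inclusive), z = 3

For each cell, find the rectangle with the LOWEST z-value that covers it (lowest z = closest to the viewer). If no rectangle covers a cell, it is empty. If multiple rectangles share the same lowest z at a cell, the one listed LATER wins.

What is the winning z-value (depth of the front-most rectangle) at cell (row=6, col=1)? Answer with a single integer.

Check cell (6,1):
  A: rows 0-4 cols 0-1 -> outside (row miss)
  B: rows 2-6 cols 1-2 z=5 -> covers; best now B (z=5)
  C: rows 0-9 cols 5-6 -> outside (col miss)
  D: rows 4-7 cols 1-2 z=1 -> covers; best now D (z=1)
  E: rows 3-6 cols 1-2 z=3 -> covers; best now D (z=1)
Winner: D at z=1

Answer: 1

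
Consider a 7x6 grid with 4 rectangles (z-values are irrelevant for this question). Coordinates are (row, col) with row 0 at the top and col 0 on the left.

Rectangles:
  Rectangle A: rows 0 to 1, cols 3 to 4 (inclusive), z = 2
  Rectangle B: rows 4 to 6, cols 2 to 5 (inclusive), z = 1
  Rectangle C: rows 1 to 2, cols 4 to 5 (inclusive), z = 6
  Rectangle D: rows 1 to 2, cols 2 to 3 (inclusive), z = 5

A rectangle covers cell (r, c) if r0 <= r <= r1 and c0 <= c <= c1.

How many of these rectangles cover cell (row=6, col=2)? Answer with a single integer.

Answer: 1

Derivation:
Check cell (6,2):
  A: rows 0-1 cols 3-4 -> outside (row miss)
  B: rows 4-6 cols 2-5 -> covers
  C: rows 1-2 cols 4-5 -> outside (row miss)
  D: rows 1-2 cols 2-3 -> outside (row miss)
Count covering = 1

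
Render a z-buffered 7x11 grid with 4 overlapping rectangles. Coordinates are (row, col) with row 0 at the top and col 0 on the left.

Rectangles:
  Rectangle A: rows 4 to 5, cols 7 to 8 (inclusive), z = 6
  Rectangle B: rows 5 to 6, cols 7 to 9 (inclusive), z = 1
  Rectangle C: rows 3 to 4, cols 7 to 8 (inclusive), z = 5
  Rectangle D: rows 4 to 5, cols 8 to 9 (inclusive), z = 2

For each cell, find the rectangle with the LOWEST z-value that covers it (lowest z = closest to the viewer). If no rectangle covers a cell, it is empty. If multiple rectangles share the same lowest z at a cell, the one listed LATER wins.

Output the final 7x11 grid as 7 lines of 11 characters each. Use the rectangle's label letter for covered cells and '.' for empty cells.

...........
...........
...........
.......CC..
.......CDD.
.......BBB.
.......BBB.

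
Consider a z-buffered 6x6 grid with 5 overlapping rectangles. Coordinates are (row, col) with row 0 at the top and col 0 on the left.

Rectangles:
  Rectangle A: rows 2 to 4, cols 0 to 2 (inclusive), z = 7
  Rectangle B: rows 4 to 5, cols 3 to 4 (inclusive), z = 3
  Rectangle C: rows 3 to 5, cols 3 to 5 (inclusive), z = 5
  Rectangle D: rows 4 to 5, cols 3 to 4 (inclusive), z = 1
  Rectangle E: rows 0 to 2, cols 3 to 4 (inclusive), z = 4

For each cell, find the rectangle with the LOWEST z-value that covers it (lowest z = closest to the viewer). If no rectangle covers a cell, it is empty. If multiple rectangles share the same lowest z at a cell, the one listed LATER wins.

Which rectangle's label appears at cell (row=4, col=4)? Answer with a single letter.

Answer: D

Derivation:
Check cell (4,4):
  A: rows 2-4 cols 0-2 -> outside (col miss)
  B: rows 4-5 cols 3-4 z=3 -> covers; best now B (z=3)
  C: rows 3-5 cols 3-5 z=5 -> covers; best now B (z=3)
  D: rows 4-5 cols 3-4 z=1 -> covers; best now D (z=1)
  E: rows 0-2 cols 3-4 -> outside (row miss)
Winner: D at z=1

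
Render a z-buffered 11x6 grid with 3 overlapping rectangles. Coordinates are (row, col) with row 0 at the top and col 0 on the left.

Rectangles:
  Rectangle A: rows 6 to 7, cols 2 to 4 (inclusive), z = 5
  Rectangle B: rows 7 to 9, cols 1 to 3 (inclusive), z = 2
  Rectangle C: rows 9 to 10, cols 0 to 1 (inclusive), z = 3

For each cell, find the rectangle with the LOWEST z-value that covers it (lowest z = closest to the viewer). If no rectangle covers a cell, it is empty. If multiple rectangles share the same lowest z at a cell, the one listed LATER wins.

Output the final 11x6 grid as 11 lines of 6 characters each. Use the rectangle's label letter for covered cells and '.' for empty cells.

......
......
......
......
......
......
..AAA.
.BBBA.
.BBB..
CBBB..
CC....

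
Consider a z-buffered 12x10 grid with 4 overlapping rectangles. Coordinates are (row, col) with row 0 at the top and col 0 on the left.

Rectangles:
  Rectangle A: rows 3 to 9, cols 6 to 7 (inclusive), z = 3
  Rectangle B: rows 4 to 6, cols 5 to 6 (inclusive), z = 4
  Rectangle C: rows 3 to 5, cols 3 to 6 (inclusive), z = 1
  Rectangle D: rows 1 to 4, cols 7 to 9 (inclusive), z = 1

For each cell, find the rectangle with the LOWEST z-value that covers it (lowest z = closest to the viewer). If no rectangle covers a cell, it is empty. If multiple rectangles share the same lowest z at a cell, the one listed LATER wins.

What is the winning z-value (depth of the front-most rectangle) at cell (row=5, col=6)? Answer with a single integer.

Answer: 1

Derivation:
Check cell (5,6):
  A: rows 3-9 cols 6-7 z=3 -> covers; best now A (z=3)
  B: rows 4-6 cols 5-6 z=4 -> covers; best now A (z=3)
  C: rows 3-5 cols 3-6 z=1 -> covers; best now C (z=1)
  D: rows 1-4 cols 7-9 -> outside (row miss)
Winner: C at z=1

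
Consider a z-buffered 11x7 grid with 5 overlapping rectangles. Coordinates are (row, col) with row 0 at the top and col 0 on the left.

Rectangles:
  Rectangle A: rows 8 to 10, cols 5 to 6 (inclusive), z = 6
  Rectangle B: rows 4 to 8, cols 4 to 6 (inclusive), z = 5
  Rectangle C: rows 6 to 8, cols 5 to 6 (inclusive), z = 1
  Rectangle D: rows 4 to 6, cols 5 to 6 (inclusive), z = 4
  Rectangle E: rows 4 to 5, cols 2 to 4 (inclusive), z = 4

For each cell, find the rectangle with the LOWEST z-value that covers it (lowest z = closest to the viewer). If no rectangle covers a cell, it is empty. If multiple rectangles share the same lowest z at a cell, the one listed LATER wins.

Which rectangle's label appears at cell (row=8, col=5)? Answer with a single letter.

Check cell (8,5):
  A: rows 8-10 cols 5-6 z=6 -> covers; best now A (z=6)
  B: rows 4-8 cols 4-6 z=5 -> covers; best now B (z=5)
  C: rows 6-8 cols 5-6 z=1 -> covers; best now C (z=1)
  D: rows 4-6 cols 5-6 -> outside (row miss)
  E: rows 4-5 cols 2-4 -> outside (row miss)
Winner: C at z=1

Answer: C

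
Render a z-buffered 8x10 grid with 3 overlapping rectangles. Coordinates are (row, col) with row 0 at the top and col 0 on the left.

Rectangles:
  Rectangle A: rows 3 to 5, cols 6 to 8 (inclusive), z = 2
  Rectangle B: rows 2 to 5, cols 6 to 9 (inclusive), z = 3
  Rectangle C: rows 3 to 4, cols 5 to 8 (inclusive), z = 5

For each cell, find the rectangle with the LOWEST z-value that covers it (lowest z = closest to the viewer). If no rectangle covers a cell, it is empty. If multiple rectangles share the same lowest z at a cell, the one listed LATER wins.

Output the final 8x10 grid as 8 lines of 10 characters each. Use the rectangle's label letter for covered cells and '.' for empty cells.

..........
..........
......BBBB
.....CAAAB
.....CAAAB
......AAAB
..........
..........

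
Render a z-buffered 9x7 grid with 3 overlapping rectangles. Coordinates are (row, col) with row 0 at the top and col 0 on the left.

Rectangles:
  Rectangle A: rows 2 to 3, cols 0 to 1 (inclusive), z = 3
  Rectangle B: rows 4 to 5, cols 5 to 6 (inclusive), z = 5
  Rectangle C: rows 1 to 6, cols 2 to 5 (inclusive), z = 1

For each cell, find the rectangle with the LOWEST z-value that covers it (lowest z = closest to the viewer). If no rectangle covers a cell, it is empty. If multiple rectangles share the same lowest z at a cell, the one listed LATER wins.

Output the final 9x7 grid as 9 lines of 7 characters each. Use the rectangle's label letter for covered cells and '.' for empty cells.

.......
..CCCC.
AACCCC.
AACCCC.
..CCCCB
..CCCCB
..CCCC.
.......
.......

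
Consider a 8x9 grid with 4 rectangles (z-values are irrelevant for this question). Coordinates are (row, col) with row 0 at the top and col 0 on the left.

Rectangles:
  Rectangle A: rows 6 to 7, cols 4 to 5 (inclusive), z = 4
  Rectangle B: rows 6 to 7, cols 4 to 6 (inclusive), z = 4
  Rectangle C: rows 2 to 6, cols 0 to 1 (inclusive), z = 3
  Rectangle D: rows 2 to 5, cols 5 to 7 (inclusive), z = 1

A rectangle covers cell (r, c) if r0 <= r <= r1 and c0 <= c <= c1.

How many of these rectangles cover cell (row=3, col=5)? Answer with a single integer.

Check cell (3,5):
  A: rows 6-7 cols 4-5 -> outside (row miss)
  B: rows 6-7 cols 4-6 -> outside (row miss)
  C: rows 2-6 cols 0-1 -> outside (col miss)
  D: rows 2-5 cols 5-7 -> covers
Count covering = 1

Answer: 1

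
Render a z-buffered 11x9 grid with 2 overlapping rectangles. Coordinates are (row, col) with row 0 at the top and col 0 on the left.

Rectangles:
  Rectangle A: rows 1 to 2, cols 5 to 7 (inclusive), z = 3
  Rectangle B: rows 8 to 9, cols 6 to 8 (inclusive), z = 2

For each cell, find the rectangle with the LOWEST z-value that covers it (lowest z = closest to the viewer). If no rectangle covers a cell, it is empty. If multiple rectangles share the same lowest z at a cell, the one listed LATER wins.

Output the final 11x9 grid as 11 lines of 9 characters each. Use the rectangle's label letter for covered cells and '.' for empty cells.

.........
.....AAA.
.....AAA.
.........
.........
.........
.........
.........
......BBB
......BBB
.........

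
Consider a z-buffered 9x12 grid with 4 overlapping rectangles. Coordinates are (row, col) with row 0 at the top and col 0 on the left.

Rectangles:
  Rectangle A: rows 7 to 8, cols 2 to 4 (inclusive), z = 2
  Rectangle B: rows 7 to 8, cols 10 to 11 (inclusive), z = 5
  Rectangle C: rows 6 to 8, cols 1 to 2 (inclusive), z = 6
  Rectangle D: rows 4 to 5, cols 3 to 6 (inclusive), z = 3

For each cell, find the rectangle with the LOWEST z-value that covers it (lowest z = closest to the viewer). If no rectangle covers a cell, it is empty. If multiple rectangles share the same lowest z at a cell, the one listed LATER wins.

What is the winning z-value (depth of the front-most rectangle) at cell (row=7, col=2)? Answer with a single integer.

Check cell (7,2):
  A: rows 7-8 cols 2-4 z=2 -> covers; best now A (z=2)
  B: rows 7-8 cols 10-11 -> outside (col miss)
  C: rows 6-8 cols 1-2 z=6 -> covers; best now A (z=2)
  D: rows 4-5 cols 3-6 -> outside (row miss)
Winner: A at z=2

Answer: 2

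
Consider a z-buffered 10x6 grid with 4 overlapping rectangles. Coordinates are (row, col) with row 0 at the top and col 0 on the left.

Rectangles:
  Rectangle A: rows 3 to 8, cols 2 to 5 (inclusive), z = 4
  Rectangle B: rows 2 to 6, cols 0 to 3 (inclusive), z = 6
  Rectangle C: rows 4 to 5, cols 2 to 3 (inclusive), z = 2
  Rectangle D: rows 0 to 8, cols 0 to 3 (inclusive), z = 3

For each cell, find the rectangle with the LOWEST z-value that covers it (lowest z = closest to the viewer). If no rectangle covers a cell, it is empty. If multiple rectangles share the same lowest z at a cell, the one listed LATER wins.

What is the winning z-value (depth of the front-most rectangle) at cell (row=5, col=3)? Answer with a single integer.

Answer: 2

Derivation:
Check cell (5,3):
  A: rows 3-8 cols 2-5 z=4 -> covers; best now A (z=4)
  B: rows 2-6 cols 0-3 z=6 -> covers; best now A (z=4)
  C: rows 4-5 cols 2-3 z=2 -> covers; best now C (z=2)
  D: rows 0-8 cols 0-3 z=3 -> covers; best now C (z=2)
Winner: C at z=2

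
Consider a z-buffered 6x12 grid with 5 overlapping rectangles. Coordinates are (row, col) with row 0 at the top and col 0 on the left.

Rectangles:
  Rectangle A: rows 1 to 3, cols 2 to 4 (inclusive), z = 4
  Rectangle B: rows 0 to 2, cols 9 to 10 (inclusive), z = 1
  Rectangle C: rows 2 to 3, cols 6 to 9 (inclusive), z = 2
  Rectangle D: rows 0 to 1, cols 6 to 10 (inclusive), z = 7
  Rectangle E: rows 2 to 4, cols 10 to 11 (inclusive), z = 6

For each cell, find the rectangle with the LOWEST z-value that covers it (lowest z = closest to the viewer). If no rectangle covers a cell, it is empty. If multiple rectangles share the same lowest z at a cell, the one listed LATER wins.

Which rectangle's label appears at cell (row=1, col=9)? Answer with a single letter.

Check cell (1,9):
  A: rows 1-3 cols 2-4 -> outside (col miss)
  B: rows 0-2 cols 9-10 z=1 -> covers; best now B (z=1)
  C: rows 2-3 cols 6-9 -> outside (row miss)
  D: rows 0-1 cols 6-10 z=7 -> covers; best now B (z=1)
  E: rows 2-4 cols 10-11 -> outside (row miss)
Winner: B at z=1

Answer: B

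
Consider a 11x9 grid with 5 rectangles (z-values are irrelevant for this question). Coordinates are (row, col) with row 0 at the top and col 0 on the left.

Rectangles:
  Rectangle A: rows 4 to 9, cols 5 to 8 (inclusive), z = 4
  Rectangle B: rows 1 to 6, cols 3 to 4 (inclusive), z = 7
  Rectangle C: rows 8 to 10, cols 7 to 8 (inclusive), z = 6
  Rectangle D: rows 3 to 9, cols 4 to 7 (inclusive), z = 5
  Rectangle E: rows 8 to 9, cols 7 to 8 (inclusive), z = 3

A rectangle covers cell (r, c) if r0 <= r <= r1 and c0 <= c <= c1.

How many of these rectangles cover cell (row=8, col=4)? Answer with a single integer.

Answer: 1

Derivation:
Check cell (8,4):
  A: rows 4-9 cols 5-8 -> outside (col miss)
  B: rows 1-6 cols 3-4 -> outside (row miss)
  C: rows 8-10 cols 7-8 -> outside (col miss)
  D: rows 3-9 cols 4-7 -> covers
  E: rows 8-9 cols 7-8 -> outside (col miss)
Count covering = 1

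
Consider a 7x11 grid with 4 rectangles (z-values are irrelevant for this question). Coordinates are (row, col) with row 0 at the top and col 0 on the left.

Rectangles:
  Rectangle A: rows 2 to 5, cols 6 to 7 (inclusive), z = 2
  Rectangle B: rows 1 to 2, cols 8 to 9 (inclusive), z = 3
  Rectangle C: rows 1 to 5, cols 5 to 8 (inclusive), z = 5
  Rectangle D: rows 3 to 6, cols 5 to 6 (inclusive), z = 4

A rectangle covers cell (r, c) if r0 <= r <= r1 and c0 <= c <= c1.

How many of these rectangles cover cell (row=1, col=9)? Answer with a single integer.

Answer: 1

Derivation:
Check cell (1,9):
  A: rows 2-5 cols 6-7 -> outside (row miss)
  B: rows 1-2 cols 8-9 -> covers
  C: rows 1-5 cols 5-8 -> outside (col miss)
  D: rows 3-6 cols 5-6 -> outside (row miss)
Count covering = 1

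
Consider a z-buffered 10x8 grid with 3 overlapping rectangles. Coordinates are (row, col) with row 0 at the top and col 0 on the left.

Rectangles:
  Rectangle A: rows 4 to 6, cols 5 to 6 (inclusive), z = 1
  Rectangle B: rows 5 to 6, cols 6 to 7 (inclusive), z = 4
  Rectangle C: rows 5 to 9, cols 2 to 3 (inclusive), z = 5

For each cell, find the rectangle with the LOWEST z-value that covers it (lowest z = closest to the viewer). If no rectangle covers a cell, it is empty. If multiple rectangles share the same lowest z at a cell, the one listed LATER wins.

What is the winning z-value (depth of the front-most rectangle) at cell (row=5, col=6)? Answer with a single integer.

Check cell (5,6):
  A: rows 4-6 cols 5-6 z=1 -> covers; best now A (z=1)
  B: rows 5-6 cols 6-7 z=4 -> covers; best now A (z=1)
  C: rows 5-9 cols 2-3 -> outside (col miss)
Winner: A at z=1

Answer: 1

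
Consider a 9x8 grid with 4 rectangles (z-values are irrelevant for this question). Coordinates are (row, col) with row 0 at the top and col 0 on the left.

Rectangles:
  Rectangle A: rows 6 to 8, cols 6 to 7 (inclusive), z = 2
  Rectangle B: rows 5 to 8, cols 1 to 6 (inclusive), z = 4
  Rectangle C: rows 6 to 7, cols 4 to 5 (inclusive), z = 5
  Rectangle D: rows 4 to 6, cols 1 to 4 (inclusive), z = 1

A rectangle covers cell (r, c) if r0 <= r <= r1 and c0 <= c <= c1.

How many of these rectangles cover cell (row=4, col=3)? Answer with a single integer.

Answer: 1

Derivation:
Check cell (4,3):
  A: rows 6-8 cols 6-7 -> outside (row miss)
  B: rows 5-8 cols 1-6 -> outside (row miss)
  C: rows 6-7 cols 4-5 -> outside (row miss)
  D: rows 4-6 cols 1-4 -> covers
Count covering = 1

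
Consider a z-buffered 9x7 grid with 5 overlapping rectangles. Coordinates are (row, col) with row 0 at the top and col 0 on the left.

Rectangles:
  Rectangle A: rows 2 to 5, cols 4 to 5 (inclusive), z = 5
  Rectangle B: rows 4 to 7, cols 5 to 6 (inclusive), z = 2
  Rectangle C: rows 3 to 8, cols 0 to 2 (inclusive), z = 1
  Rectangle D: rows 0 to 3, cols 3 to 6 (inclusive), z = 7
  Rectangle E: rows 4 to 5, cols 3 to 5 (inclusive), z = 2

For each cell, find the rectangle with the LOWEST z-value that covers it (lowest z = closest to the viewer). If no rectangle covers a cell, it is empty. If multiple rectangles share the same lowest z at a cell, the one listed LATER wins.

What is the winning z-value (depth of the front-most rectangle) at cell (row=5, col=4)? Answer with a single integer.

Check cell (5,4):
  A: rows 2-5 cols 4-5 z=5 -> covers; best now A (z=5)
  B: rows 4-7 cols 5-6 -> outside (col miss)
  C: rows 3-8 cols 0-2 -> outside (col miss)
  D: rows 0-3 cols 3-6 -> outside (row miss)
  E: rows 4-5 cols 3-5 z=2 -> covers; best now E (z=2)
Winner: E at z=2

Answer: 2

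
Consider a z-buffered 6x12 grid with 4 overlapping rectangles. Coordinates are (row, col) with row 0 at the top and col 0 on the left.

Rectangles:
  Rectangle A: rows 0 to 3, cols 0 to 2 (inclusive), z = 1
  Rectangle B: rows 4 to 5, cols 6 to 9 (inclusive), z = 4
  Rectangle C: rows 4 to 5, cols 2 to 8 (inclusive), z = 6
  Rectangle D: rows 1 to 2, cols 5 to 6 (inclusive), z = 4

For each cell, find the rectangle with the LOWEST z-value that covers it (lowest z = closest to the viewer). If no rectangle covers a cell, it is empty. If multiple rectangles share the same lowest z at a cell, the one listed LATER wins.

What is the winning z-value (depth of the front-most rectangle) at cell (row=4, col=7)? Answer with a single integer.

Answer: 4

Derivation:
Check cell (4,7):
  A: rows 0-3 cols 0-2 -> outside (row miss)
  B: rows 4-5 cols 6-9 z=4 -> covers; best now B (z=4)
  C: rows 4-5 cols 2-8 z=6 -> covers; best now B (z=4)
  D: rows 1-2 cols 5-6 -> outside (row miss)
Winner: B at z=4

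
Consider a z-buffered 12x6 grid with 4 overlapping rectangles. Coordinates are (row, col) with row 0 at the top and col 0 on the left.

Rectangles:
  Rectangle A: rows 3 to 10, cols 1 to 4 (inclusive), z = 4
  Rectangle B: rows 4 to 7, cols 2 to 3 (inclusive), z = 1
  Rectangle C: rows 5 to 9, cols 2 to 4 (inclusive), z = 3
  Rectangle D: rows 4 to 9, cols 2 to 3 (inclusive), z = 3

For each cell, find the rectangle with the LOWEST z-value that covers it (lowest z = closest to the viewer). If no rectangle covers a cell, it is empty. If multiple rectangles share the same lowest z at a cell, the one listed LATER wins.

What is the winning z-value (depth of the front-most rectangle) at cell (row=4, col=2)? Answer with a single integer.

Answer: 1

Derivation:
Check cell (4,2):
  A: rows 3-10 cols 1-4 z=4 -> covers; best now A (z=4)
  B: rows 4-7 cols 2-3 z=1 -> covers; best now B (z=1)
  C: rows 5-9 cols 2-4 -> outside (row miss)
  D: rows 4-9 cols 2-3 z=3 -> covers; best now B (z=1)
Winner: B at z=1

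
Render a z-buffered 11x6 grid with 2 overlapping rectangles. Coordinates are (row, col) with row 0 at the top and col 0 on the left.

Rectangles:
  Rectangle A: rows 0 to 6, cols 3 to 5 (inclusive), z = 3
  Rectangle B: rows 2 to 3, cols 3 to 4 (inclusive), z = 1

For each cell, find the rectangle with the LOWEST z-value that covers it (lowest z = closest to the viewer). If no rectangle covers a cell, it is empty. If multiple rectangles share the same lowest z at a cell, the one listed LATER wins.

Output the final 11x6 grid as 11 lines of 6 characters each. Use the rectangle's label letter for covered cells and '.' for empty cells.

...AAA
...AAA
...BBA
...BBA
...AAA
...AAA
...AAA
......
......
......
......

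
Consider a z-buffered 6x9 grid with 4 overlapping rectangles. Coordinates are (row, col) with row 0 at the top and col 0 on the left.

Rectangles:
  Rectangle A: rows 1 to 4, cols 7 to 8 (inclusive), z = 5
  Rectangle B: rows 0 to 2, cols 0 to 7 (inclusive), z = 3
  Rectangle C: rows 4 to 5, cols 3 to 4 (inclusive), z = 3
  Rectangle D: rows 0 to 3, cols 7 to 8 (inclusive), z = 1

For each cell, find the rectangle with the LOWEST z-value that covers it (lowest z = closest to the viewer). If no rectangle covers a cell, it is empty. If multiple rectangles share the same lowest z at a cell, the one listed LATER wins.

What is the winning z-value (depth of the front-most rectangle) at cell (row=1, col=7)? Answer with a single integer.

Check cell (1,7):
  A: rows 1-4 cols 7-8 z=5 -> covers; best now A (z=5)
  B: rows 0-2 cols 0-7 z=3 -> covers; best now B (z=3)
  C: rows 4-5 cols 3-4 -> outside (row miss)
  D: rows 0-3 cols 7-8 z=1 -> covers; best now D (z=1)
Winner: D at z=1

Answer: 1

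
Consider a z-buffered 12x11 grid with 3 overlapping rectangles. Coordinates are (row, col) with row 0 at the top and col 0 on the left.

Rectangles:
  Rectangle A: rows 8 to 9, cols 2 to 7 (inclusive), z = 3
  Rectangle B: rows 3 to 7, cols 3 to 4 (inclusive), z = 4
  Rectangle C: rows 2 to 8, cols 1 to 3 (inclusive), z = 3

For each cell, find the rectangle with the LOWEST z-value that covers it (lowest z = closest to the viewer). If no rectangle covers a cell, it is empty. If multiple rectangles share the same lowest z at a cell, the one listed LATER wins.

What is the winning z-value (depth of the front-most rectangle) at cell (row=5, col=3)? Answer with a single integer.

Check cell (5,3):
  A: rows 8-9 cols 2-7 -> outside (row miss)
  B: rows 3-7 cols 3-4 z=4 -> covers; best now B (z=4)
  C: rows 2-8 cols 1-3 z=3 -> covers; best now C (z=3)
Winner: C at z=3

Answer: 3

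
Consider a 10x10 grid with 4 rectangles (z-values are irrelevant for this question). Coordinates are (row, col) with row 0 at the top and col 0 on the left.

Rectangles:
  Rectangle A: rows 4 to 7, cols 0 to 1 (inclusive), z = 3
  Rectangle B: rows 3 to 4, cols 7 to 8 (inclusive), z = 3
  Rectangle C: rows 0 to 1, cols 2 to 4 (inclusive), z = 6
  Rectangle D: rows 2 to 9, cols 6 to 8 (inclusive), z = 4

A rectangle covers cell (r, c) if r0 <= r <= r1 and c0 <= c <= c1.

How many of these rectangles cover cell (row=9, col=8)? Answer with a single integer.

Answer: 1

Derivation:
Check cell (9,8):
  A: rows 4-7 cols 0-1 -> outside (row miss)
  B: rows 3-4 cols 7-8 -> outside (row miss)
  C: rows 0-1 cols 2-4 -> outside (row miss)
  D: rows 2-9 cols 6-8 -> covers
Count covering = 1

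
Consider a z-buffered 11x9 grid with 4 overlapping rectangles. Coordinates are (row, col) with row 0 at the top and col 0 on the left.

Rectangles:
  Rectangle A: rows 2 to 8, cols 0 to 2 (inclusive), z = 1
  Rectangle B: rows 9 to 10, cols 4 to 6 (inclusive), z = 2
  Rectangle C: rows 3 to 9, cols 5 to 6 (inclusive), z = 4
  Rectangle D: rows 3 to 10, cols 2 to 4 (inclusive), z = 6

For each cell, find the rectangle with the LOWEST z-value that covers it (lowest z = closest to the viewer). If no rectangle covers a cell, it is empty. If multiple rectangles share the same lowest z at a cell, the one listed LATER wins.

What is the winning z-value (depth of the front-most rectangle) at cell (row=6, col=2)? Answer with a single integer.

Answer: 1

Derivation:
Check cell (6,2):
  A: rows 2-8 cols 0-2 z=1 -> covers; best now A (z=1)
  B: rows 9-10 cols 4-6 -> outside (row miss)
  C: rows 3-9 cols 5-6 -> outside (col miss)
  D: rows 3-10 cols 2-4 z=6 -> covers; best now A (z=1)
Winner: A at z=1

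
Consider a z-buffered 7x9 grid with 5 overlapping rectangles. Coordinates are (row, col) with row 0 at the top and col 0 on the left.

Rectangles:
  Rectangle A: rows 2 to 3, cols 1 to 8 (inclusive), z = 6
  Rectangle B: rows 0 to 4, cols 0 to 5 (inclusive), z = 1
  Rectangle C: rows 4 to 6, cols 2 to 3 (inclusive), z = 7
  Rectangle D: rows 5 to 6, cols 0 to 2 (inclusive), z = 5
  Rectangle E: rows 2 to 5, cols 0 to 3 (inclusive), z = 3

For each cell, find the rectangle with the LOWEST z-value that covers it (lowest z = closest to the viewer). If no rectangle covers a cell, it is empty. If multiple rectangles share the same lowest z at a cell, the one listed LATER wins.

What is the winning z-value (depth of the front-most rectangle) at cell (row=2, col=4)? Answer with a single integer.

Answer: 1

Derivation:
Check cell (2,4):
  A: rows 2-3 cols 1-8 z=6 -> covers; best now A (z=6)
  B: rows 0-4 cols 0-5 z=1 -> covers; best now B (z=1)
  C: rows 4-6 cols 2-3 -> outside (row miss)
  D: rows 5-6 cols 0-2 -> outside (row miss)
  E: rows 2-5 cols 0-3 -> outside (col miss)
Winner: B at z=1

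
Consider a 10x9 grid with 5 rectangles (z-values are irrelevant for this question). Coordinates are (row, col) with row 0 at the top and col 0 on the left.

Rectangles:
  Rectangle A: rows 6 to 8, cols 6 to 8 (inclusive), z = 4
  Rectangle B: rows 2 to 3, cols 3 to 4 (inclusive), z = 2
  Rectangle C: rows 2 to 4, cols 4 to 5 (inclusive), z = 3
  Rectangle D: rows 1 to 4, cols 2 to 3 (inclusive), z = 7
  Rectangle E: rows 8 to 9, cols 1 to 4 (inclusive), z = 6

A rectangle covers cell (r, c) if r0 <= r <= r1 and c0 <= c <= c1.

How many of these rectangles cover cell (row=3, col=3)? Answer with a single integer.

Check cell (3,3):
  A: rows 6-8 cols 6-8 -> outside (row miss)
  B: rows 2-3 cols 3-4 -> covers
  C: rows 2-4 cols 4-5 -> outside (col miss)
  D: rows 1-4 cols 2-3 -> covers
  E: rows 8-9 cols 1-4 -> outside (row miss)
Count covering = 2

Answer: 2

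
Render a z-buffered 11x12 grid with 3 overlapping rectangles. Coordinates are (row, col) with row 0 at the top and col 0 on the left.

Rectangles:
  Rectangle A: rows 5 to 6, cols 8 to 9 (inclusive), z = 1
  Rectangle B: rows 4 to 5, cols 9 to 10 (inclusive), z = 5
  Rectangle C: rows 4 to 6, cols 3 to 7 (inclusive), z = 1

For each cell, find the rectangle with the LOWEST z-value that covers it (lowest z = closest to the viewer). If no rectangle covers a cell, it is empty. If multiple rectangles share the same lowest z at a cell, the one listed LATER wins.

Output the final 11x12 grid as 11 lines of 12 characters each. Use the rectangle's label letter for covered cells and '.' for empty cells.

............
............
............
............
...CCCCC.BB.
...CCCCCAAB.
...CCCCCAA..
............
............
............
............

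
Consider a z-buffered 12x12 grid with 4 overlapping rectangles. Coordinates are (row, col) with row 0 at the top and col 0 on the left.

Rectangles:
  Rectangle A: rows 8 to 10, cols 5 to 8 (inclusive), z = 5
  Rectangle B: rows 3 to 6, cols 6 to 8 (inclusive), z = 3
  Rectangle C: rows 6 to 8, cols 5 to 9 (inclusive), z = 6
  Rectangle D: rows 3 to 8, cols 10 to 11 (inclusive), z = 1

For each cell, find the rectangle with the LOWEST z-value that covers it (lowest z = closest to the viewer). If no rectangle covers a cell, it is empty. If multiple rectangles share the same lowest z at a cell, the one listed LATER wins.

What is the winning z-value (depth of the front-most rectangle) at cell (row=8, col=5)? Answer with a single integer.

Answer: 5

Derivation:
Check cell (8,5):
  A: rows 8-10 cols 5-8 z=5 -> covers; best now A (z=5)
  B: rows 3-6 cols 6-8 -> outside (row miss)
  C: rows 6-8 cols 5-9 z=6 -> covers; best now A (z=5)
  D: rows 3-8 cols 10-11 -> outside (col miss)
Winner: A at z=5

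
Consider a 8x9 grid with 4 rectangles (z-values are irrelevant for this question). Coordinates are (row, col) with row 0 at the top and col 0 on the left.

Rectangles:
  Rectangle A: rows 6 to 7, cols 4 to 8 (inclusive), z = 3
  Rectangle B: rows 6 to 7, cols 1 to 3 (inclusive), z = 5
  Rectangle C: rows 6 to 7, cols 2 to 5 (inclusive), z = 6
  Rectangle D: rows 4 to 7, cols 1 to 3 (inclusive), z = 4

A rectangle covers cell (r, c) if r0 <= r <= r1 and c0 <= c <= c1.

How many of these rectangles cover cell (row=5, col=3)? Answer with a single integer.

Check cell (5,3):
  A: rows 6-7 cols 4-8 -> outside (row miss)
  B: rows 6-7 cols 1-3 -> outside (row miss)
  C: rows 6-7 cols 2-5 -> outside (row miss)
  D: rows 4-7 cols 1-3 -> covers
Count covering = 1

Answer: 1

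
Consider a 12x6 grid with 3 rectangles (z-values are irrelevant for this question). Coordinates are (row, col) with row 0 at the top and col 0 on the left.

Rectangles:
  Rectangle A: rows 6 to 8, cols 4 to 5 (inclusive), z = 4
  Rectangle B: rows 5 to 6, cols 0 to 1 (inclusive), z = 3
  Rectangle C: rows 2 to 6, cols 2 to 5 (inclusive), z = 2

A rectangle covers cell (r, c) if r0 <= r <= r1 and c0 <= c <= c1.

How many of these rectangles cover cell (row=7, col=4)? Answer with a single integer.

Answer: 1

Derivation:
Check cell (7,4):
  A: rows 6-8 cols 4-5 -> covers
  B: rows 5-6 cols 0-1 -> outside (row miss)
  C: rows 2-6 cols 2-5 -> outside (row miss)
Count covering = 1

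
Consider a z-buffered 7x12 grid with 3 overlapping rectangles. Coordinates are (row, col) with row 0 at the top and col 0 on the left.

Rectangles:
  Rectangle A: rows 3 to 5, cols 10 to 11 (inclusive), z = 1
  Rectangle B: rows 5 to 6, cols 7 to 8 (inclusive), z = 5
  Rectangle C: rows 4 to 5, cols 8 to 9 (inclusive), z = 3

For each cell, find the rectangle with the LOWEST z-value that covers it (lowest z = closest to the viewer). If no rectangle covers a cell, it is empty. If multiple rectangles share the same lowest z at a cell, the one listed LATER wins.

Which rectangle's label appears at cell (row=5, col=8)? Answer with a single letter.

Answer: C

Derivation:
Check cell (5,8):
  A: rows 3-5 cols 10-11 -> outside (col miss)
  B: rows 5-6 cols 7-8 z=5 -> covers; best now B (z=5)
  C: rows 4-5 cols 8-9 z=3 -> covers; best now C (z=3)
Winner: C at z=3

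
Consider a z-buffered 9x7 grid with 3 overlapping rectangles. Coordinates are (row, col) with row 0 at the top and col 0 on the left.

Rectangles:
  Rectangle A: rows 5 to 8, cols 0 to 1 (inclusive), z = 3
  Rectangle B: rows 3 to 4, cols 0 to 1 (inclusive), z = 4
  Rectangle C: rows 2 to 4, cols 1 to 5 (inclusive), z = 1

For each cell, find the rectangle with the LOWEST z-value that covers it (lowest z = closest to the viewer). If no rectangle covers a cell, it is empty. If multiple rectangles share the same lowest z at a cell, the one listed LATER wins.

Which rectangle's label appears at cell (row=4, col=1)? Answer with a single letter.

Answer: C

Derivation:
Check cell (4,1):
  A: rows 5-8 cols 0-1 -> outside (row miss)
  B: rows 3-4 cols 0-1 z=4 -> covers; best now B (z=4)
  C: rows 2-4 cols 1-5 z=1 -> covers; best now C (z=1)
Winner: C at z=1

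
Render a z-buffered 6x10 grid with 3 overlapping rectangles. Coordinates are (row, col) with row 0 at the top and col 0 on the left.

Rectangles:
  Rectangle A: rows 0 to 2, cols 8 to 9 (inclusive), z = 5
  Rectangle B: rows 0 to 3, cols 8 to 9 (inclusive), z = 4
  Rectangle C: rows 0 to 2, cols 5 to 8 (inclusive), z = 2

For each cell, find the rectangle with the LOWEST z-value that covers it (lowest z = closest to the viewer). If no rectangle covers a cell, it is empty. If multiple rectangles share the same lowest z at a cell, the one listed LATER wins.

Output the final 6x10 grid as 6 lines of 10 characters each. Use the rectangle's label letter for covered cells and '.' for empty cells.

.....CCCCB
.....CCCCB
.....CCCCB
........BB
..........
..........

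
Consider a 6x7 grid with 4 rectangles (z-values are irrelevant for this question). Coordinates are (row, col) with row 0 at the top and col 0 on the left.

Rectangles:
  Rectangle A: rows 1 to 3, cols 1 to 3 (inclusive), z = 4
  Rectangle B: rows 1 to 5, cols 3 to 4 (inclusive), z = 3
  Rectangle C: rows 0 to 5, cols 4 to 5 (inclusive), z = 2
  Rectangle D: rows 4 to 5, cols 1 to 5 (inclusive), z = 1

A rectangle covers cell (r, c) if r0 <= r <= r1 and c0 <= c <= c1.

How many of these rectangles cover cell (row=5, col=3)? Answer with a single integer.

Check cell (5,3):
  A: rows 1-3 cols 1-3 -> outside (row miss)
  B: rows 1-5 cols 3-4 -> covers
  C: rows 0-5 cols 4-5 -> outside (col miss)
  D: rows 4-5 cols 1-5 -> covers
Count covering = 2

Answer: 2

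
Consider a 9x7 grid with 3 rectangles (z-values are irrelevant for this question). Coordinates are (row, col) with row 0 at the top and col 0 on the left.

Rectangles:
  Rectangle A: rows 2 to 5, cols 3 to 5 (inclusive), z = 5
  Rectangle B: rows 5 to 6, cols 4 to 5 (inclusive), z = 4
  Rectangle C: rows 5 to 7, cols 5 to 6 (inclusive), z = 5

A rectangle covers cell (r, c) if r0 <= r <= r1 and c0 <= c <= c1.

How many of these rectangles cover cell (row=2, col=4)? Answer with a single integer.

Answer: 1

Derivation:
Check cell (2,4):
  A: rows 2-5 cols 3-5 -> covers
  B: rows 5-6 cols 4-5 -> outside (row miss)
  C: rows 5-7 cols 5-6 -> outside (row miss)
Count covering = 1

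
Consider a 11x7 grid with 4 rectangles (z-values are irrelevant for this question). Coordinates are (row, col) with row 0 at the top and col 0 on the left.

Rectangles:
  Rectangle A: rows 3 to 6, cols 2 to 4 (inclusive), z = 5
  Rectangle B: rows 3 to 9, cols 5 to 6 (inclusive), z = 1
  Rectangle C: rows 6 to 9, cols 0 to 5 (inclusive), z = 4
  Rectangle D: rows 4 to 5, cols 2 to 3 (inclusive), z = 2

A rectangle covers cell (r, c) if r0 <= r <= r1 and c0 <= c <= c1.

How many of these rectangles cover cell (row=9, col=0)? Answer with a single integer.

Answer: 1

Derivation:
Check cell (9,0):
  A: rows 3-6 cols 2-4 -> outside (row miss)
  B: rows 3-9 cols 5-6 -> outside (col miss)
  C: rows 6-9 cols 0-5 -> covers
  D: rows 4-5 cols 2-3 -> outside (row miss)
Count covering = 1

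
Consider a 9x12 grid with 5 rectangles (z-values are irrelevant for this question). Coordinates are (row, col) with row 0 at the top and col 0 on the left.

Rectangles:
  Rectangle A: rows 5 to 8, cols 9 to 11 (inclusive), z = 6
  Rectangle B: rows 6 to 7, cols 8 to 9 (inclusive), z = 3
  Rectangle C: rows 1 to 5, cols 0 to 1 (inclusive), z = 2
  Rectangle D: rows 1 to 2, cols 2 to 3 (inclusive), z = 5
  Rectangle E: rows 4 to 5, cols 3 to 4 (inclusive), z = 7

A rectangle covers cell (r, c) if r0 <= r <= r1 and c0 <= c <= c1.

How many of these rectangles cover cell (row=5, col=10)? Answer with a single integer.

Answer: 1

Derivation:
Check cell (5,10):
  A: rows 5-8 cols 9-11 -> covers
  B: rows 6-7 cols 8-9 -> outside (row miss)
  C: rows 1-5 cols 0-1 -> outside (col miss)
  D: rows 1-2 cols 2-3 -> outside (row miss)
  E: rows 4-5 cols 3-4 -> outside (col miss)
Count covering = 1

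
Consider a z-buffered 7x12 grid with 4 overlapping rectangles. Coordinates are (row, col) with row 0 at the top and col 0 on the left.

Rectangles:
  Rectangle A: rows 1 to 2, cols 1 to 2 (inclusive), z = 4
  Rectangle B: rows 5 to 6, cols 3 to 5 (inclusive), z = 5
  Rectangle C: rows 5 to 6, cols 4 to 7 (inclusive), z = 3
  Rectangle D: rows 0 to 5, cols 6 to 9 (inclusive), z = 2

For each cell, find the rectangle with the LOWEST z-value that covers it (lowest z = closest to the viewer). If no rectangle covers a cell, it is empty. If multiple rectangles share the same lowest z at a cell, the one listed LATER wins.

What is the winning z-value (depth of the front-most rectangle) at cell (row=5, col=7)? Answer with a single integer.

Answer: 2

Derivation:
Check cell (5,7):
  A: rows 1-2 cols 1-2 -> outside (row miss)
  B: rows 5-6 cols 3-5 -> outside (col miss)
  C: rows 5-6 cols 4-7 z=3 -> covers; best now C (z=3)
  D: rows 0-5 cols 6-9 z=2 -> covers; best now D (z=2)
Winner: D at z=2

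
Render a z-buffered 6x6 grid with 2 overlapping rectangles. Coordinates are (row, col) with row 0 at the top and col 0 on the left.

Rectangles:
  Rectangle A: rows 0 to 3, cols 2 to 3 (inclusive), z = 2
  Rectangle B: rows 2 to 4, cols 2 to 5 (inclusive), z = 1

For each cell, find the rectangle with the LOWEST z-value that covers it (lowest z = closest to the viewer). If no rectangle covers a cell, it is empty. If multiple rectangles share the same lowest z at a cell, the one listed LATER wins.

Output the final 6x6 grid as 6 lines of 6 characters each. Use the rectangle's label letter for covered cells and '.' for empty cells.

..AA..
..AA..
..BBBB
..BBBB
..BBBB
......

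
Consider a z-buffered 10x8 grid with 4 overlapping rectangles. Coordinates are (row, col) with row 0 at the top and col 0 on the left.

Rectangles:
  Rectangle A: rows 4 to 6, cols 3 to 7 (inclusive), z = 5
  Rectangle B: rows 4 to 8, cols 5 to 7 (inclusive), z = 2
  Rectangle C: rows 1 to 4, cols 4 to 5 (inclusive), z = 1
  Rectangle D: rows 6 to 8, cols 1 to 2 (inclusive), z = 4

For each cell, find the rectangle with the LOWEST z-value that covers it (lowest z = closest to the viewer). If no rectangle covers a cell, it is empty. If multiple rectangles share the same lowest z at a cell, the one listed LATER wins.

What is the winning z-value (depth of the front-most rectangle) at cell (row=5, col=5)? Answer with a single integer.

Check cell (5,5):
  A: rows 4-6 cols 3-7 z=5 -> covers; best now A (z=5)
  B: rows 4-8 cols 5-7 z=2 -> covers; best now B (z=2)
  C: rows 1-4 cols 4-5 -> outside (row miss)
  D: rows 6-8 cols 1-2 -> outside (row miss)
Winner: B at z=2

Answer: 2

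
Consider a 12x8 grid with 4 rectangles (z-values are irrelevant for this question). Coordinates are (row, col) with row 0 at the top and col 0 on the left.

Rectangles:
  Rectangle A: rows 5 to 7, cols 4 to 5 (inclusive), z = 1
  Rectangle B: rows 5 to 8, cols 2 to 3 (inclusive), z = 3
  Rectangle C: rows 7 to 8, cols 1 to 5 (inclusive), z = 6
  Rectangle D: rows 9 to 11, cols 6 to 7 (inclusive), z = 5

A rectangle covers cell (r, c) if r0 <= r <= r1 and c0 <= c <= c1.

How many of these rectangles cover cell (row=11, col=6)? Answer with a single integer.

Check cell (11,6):
  A: rows 5-7 cols 4-5 -> outside (row miss)
  B: rows 5-8 cols 2-3 -> outside (row miss)
  C: rows 7-8 cols 1-5 -> outside (row miss)
  D: rows 9-11 cols 6-7 -> covers
Count covering = 1

Answer: 1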